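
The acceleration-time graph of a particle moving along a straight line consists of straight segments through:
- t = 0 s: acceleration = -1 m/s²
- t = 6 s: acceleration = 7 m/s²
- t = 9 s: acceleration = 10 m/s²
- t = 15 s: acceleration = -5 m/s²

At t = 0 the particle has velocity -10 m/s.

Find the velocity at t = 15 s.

48.5 m/s

Δv equals the area under the a-t graph; then v = v₀ + Δv.
0–6 s: ½(-1 + 7)(6) = 18 m/s
6–9 s: ½(7 + 10)(3) = 25.5 m/s
9–15 s: ½(10 + -5)(6) = 15 m/s
Δv = 58.5 m/s, so v(15) = -10 + (58.5) = 48.5 m/s.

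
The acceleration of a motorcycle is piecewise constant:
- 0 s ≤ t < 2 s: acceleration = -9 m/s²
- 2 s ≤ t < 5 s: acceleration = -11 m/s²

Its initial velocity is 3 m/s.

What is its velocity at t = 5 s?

Δv equals the area under the a-t graph; then v = v₀ + Δv.
0–2 s: -9 × 2 = -18 m/s
2–5 s: -11 × 3 = -33 m/s
Δv = -51 m/s, so v(5) = 3 + (-51) = -48 m/s.

-48 m/s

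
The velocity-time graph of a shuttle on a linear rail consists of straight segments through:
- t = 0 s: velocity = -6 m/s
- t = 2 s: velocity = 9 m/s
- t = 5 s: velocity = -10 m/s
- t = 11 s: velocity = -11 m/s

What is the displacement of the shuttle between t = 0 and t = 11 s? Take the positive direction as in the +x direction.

Net displacement equals the area under the velocity-time graph (areas below the axis count negative).
0–2 s: ½(-6 + 9)(2) = 3 m
2–5 s: ½(9 + -10)(3) = -1.5 m
5–11 s: ½(-10 + -11)(6) = -63 m
Net displacement = -61.5 m

-61.5 m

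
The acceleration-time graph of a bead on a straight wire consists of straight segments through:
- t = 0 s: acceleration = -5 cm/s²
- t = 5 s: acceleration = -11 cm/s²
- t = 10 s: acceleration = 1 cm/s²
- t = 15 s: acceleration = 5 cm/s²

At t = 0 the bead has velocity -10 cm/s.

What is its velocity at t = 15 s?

Δv equals the area under the a-t graph; then v = v₀ + Δv.
0–5 s: ½(-5 + -11)(5) = -40 cm/s
5–10 s: ½(-11 + 1)(5) = -25 cm/s
10–15 s: ½(1 + 5)(5) = 15 cm/s
Δv = -50 cm/s, so v(15) = -10 + (-50) = -60 cm/s.

-60 cm/s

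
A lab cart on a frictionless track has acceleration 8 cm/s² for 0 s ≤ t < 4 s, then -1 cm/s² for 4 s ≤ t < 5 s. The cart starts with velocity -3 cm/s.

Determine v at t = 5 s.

Δv equals the area under the a-t graph; then v = v₀ + Δv.
0–4 s: 8 × 4 = 32 cm/s
4–5 s: -1 × 1 = -1 cm/s
Δv = 31 cm/s, so v(5) = -3 + (31) = 28 cm/s.

28 cm/s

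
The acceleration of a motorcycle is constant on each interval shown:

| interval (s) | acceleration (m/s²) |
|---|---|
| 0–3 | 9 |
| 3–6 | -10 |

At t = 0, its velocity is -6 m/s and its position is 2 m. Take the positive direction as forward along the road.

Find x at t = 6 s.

42.5 m

On each constant-a segment, Δv = aΔt and Δx = v₀Δt + ½aΔt²; chain segment to segment.
0–3 s: v starts -6 m/s; Δx = -6·3 + ½·9·3² = 22.5 m; v ends 21 m/s.
3–6 s: v starts 21 m/s; Δx = 21·3 + ½·-10·3² = 18 m; v ends -9 m/s.
x(6) = 2 + Σ Δx = 42.5 m.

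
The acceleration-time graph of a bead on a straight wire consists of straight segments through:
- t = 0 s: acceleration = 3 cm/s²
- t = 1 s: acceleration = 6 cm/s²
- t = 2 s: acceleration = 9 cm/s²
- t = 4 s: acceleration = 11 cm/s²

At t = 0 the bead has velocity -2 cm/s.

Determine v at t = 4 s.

Δv equals the area under the a-t graph; then v = v₀ + Δv.
0–1 s: ½(3 + 6)(1) = 4.5 cm/s
1–2 s: ½(6 + 9)(1) = 7.5 cm/s
2–4 s: ½(9 + 11)(2) = 20 cm/s
Δv = 32 cm/s, so v(4) = -2 + (32) = 30 cm/s.

30 cm/s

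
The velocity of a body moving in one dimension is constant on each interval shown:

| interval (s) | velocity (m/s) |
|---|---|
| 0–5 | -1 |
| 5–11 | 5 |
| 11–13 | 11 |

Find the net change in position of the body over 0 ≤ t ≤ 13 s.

47 m

Net displacement equals the area under the velocity-time graph (areas below the axis count negative).
0–5 s: -1 × 5 = -5 m
5–11 s: 5 × 6 = 30 m
11–13 s: 11 × 2 = 22 m
Net displacement = 47 m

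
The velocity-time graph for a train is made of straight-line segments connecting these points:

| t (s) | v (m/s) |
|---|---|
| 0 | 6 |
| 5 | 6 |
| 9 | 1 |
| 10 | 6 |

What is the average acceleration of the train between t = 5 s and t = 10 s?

Average acceleration = Δv/Δt = (6 − 6)/(10 − 5) = 0 m/s².

0 m/s²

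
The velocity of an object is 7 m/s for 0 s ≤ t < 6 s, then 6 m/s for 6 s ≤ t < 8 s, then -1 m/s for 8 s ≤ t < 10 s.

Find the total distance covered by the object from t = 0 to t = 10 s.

Total distance travelled is ∫|v| dt — sum the magnitudes of each area piece.
0–6 s: |7| × 6 = 42 m
6–8 s: |6| × 2 = 12 m
8–10 s: |-1| × 2 = 2 m
Total distance = 56 m

56 m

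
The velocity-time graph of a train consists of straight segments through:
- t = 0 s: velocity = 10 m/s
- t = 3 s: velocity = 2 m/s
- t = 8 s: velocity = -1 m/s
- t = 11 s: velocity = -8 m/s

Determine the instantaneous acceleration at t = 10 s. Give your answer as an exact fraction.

Acceleration is the slope of the v-t graph on 8–11 s: (-8 − -1)/(11 − 8) = -7/3 m/s².

-7/3 m/s²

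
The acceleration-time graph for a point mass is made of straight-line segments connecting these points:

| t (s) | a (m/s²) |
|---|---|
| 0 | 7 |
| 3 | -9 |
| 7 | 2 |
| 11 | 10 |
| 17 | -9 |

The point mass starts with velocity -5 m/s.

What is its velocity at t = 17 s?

Δv equals the area under the a-t graph; then v = v₀ + Δv.
0–3 s: ½(7 + -9)(3) = -3 m/s
3–7 s: ½(-9 + 2)(4) = -14 m/s
7–11 s: ½(2 + 10)(4) = 24 m/s
11–17 s: ½(10 + -9)(6) = 3 m/s
Δv = 10 m/s, so v(17) = -5 + (10) = 5 m/s.

5 m/s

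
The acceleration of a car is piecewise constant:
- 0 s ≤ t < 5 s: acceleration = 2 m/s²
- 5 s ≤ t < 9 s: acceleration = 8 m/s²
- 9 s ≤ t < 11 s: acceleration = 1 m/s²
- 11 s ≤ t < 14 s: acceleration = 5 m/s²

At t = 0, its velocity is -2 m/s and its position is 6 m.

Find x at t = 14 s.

347.5 m

On each constant-a segment, Δv = aΔt and Δx = v₀Δt + ½aΔt²; chain segment to segment.
0–5 s: v starts -2 m/s; Δx = -2·5 + ½·2·5² = 15 m; v ends 8 m/s.
5–9 s: v starts 8 m/s; Δx = 8·4 + ½·8·4² = 96 m; v ends 40 m/s.
9–11 s: v starts 40 m/s; Δx = 40·2 + ½·1·2² = 82 m; v ends 42 m/s.
11–14 s: v starts 42 m/s; Δx = 42·3 + ½·5·3² = 148.5 m; v ends 57 m/s.
x(14) = 6 + Σ Δx = 347.5 m.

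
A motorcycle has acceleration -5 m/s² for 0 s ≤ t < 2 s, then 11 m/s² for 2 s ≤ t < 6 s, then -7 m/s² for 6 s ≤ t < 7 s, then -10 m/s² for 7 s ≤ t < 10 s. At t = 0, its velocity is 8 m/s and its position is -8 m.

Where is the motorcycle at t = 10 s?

176.5 m

On each constant-a segment, Δv = aΔt and Δx = v₀Δt + ½aΔt²; chain segment to segment.
0–2 s: v starts 8 m/s; Δx = 8·2 + ½·-5·2² = 6 m; v ends -2 m/s.
2–6 s: v starts -2 m/s; Δx = -2·4 + ½·11·4² = 80 m; v ends 42 m/s.
6–7 s: v starts 42 m/s; Δx = 42·1 + ½·-7·1² = 38.5 m; v ends 35 m/s.
7–10 s: v starts 35 m/s; Δx = 35·3 + ½·-10·3² = 60 m; v ends 5 m/s.
x(10) = -8 + Σ Δx = 176.5 m.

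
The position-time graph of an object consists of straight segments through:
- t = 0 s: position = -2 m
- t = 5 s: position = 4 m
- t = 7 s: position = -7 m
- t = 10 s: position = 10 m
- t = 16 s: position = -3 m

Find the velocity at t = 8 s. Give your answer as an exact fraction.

17/3 m/s

Velocity is the slope of the x-t graph on 7–10 s: (10 − -7)/(10 − 7) = 17/3 m/s.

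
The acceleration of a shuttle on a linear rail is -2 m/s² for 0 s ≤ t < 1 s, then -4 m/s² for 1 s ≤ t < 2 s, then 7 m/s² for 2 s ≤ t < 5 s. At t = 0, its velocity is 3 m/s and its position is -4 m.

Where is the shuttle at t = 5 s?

On each constant-a segment, Δv = aΔt and Δx = v₀Δt + ½aΔt²; chain segment to segment.
0–1 s: v starts 3 m/s; Δx = 3·1 + ½·-2·1² = 2 m; v ends 1 m/s.
1–2 s: v starts 1 m/s; Δx = 1·1 + ½·-4·1² = -1 m; v ends -3 m/s.
2–5 s: v starts -3 m/s; Δx = -3·3 + ½·7·3² = 22.5 m; v ends 18 m/s.
x(5) = -4 + Σ Δx = 19.5 m.

19.5 m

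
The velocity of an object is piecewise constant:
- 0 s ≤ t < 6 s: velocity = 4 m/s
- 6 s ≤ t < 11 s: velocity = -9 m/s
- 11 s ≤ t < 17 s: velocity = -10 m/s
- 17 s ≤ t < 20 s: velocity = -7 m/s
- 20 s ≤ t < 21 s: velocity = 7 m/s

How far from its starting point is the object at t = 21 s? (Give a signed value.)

Net displacement equals the area under the velocity-time graph (areas below the axis count negative).
0–6 s: 4 × 6 = 24 m
6–11 s: -9 × 5 = -45 m
11–17 s: -10 × 6 = -60 m
17–20 s: -7 × 3 = -21 m
20–21 s: 7 × 1 = 7 m
Net displacement = -95 m

-95 m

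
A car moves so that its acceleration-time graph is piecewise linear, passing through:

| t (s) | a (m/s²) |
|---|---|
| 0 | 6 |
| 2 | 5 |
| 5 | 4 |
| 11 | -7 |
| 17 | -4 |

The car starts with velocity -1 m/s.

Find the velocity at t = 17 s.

-18.5 m/s

Δv equals the area under the a-t graph; then v = v₀ + Δv.
0–2 s: ½(6 + 5)(2) = 11 m/s
2–5 s: ½(5 + 4)(3) = 13.5 m/s
5–11 s: ½(4 + -7)(6) = -9 m/s
11–17 s: ½(-7 + -4)(6) = -33 m/s
Δv = -17.5 m/s, so v(17) = -1 + (-17.5) = -18.5 m/s.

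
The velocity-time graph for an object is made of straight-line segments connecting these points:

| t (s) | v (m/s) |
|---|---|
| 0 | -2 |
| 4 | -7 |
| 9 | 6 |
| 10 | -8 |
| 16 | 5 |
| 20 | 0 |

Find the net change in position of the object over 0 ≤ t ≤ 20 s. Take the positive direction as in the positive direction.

Net displacement equals the area under the velocity-time graph (areas below the axis count negative).
0–4 s: ½(-2 + -7)(4) = -18 m
4–9 s: ½(-7 + 6)(5) = -2.5 m
9–10 s: ½(6 + -8)(1) = -1 m
10–16 s: ½(-8 + 5)(6) = -9 m
16–20 s: ½(5 + 0)(4) = 10 m
Net displacement = -20.5 m

-20.5 m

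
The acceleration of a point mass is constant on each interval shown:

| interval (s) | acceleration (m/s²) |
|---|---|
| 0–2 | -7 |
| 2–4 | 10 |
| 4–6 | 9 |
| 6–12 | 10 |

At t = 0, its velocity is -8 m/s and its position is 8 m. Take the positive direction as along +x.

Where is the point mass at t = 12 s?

On each constant-a segment, Δv = aΔt and Δx = v₀Δt + ½aΔt²; chain segment to segment.
0–2 s: v starts -8 m/s; Δx = -8·2 + ½·-7·2² = -30 m; v ends -22 m/s.
2–4 s: v starts -22 m/s; Δx = -22·2 + ½·10·2² = -24 m; v ends -2 m/s.
4–6 s: v starts -2 m/s; Δx = -2·2 + ½·9·2² = 14 m; v ends 16 m/s.
6–12 s: v starts 16 m/s; Δx = 16·6 + ½·10·6² = 276 m; v ends 76 m/s.
x(12) = 8 + Σ Δx = 244 m.

244 m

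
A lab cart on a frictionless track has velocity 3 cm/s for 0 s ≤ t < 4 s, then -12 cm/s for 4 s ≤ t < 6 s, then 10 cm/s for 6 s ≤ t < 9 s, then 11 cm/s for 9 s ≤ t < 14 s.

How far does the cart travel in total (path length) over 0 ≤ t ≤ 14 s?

Total distance travelled is ∫|v| dt — sum the magnitudes of each area piece.
0–4 s: |3| × 4 = 12 cm
4–6 s: |-12| × 2 = 24 cm
6–9 s: |10| × 3 = 30 cm
9–14 s: |11| × 5 = 55 cm
Total distance = 121 cm

121 cm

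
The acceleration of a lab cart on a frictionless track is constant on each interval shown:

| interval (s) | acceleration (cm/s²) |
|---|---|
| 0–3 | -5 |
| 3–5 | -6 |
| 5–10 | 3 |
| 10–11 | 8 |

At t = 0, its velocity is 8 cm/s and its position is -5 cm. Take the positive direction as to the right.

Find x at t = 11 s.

-87 cm

On each constant-a segment, Δv = aΔt and Δx = v₀Δt + ½aΔt²; chain segment to segment.
0–3 s: v starts 8 cm/s; Δx = 8·3 + ½·-5·3² = 1.5 cm; v ends -7 cm/s.
3–5 s: v starts -7 cm/s; Δx = -7·2 + ½·-6·2² = -26 cm; v ends -19 cm/s.
5–10 s: v starts -19 cm/s; Δx = -19·5 + ½·3·5² = -57.5 cm; v ends -4 cm/s.
10–11 s: v starts -4 cm/s; Δx = -4·1 + ½·8·1² = 0 cm; v ends 4 cm/s.
x(11) = -5 + Σ Δx = -87 cm.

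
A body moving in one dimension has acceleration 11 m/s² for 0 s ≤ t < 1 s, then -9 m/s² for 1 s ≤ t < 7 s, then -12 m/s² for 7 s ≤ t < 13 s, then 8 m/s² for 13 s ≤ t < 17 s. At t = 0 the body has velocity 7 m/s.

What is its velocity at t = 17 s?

-76 m/s

Δv equals the area under the a-t graph; then v = v₀ + Δv.
0–1 s: 11 × 1 = 11 m/s
1–7 s: -9 × 6 = -54 m/s
7–13 s: -12 × 6 = -72 m/s
13–17 s: 8 × 4 = 32 m/s
Δv = -83 m/s, so v(17) = 7 + (-83) = -76 m/s.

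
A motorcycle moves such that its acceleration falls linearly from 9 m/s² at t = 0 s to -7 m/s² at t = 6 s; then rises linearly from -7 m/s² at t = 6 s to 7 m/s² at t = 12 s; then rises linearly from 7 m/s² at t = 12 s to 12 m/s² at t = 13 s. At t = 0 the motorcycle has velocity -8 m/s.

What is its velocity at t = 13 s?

Δv equals the area under the a-t graph; then v = v₀ + Δv.
0–6 s: ½(9 + -7)(6) = 6 m/s
6–12 s: ½(-7 + 7)(6) = 0 m/s
12–13 s: ½(7 + 12)(1) = 9.5 m/s
Δv = 15.5 m/s, so v(13) = -8 + (15.5) = 7.5 m/s.

7.5 m/s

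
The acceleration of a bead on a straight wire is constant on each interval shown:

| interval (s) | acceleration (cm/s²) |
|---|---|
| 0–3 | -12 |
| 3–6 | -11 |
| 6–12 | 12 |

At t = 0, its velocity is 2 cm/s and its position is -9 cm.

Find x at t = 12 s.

On each constant-a segment, Δv = aΔt and Δx = v₀Δt + ½aΔt²; chain segment to segment.
0–3 s: v starts 2 cm/s; Δx = 2·3 + ½·-12·3² = -48 cm; v ends -34 cm/s.
3–6 s: v starts -34 cm/s; Δx = -34·3 + ½·-11·3² = -151.5 cm; v ends -67 cm/s.
6–12 s: v starts -67 cm/s; Δx = -67·6 + ½·12·6² = -186 cm; v ends 5 cm/s.
x(12) = -9 + Σ Δx = -394.5 cm.

-394.5 cm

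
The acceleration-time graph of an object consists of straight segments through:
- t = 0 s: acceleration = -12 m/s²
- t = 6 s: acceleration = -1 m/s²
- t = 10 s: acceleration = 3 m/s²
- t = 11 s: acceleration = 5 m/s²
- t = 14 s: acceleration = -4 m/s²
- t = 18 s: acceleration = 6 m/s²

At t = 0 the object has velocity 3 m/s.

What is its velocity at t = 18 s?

Δv equals the area under the a-t graph; then v = v₀ + Δv.
0–6 s: ½(-12 + -1)(6) = -39 m/s
6–10 s: ½(-1 + 3)(4) = 4 m/s
10–11 s: ½(3 + 5)(1) = 4 m/s
11–14 s: ½(5 + -4)(3) = 1.5 m/s
14–18 s: ½(-4 + 6)(4) = 4 m/s
Δv = -25.5 m/s, so v(18) = 3 + (-25.5) = -22.5 m/s.

-22.5 m/s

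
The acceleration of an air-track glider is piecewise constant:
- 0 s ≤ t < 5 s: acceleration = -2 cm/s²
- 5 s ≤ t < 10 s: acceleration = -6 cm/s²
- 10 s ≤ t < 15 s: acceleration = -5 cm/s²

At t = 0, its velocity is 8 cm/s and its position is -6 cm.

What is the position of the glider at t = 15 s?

-298.5 cm

On each constant-a segment, Δv = aΔt and Δx = v₀Δt + ½aΔt²; chain segment to segment.
0–5 s: v starts 8 cm/s; Δx = 8·5 + ½·-2·5² = 15 cm; v ends -2 cm/s.
5–10 s: v starts -2 cm/s; Δx = -2·5 + ½·-6·5² = -85 cm; v ends -32 cm/s.
10–15 s: v starts -32 cm/s; Δx = -32·5 + ½·-5·5² = -222.5 cm; v ends -57 cm/s.
x(15) = -6 + Σ Δx = -298.5 cm.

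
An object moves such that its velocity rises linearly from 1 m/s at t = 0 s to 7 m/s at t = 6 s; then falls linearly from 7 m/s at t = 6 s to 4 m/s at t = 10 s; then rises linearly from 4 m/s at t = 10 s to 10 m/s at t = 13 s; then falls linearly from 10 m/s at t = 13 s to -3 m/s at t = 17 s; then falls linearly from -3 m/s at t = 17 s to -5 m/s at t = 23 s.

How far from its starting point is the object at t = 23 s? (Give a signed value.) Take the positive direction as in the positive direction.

57 m

Net displacement equals the area under the velocity-time graph (areas below the axis count negative).
0–6 s: ½(1 + 7)(6) = 24 m
6–10 s: ½(7 + 4)(4) = 22 m
10–13 s: ½(4 + 10)(3) = 21 m
13–17 s: ½(10 + -3)(4) = 14 m
17–23 s: ½(-3 + -5)(6) = -24 m
Net displacement = 57 m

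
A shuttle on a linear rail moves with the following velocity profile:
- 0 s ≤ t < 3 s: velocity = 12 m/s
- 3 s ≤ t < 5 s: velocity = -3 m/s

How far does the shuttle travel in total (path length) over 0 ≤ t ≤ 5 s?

42 m

Distance (not displacement) is the total path length: add the absolute areas under v-t.
0–3 s: |12| × 3 = 36 m
3–5 s: |-3| × 2 = 6 m
Total distance = 42 m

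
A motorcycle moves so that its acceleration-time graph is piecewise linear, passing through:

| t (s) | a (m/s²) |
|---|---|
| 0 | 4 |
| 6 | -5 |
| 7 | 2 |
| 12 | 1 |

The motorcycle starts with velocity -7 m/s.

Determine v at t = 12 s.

Δv equals the area under the a-t graph; then v = v₀ + Δv.
0–6 s: ½(4 + -5)(6) = -3 m/s
6–7 s: ½(-5 + 2)(1) = -1.5 m/s
7–12 s: ½(2 + 1)(5) = 7.5 m/s
Δv = 3 m/s, so v(12) = -7 + (3) = -4 m/s.

-4 m/s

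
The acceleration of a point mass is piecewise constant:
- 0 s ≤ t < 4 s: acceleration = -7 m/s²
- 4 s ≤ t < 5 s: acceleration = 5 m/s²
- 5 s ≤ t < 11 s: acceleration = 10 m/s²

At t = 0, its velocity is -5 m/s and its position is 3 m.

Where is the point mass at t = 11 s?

On each constant-a segment, Δv = aΔt and Δx = v₀Δt + ½aΔt²; chain segment to segment.
0–4 s: v starts -5 m/s; Δx = -5·4 + ½·-7·4² = -76 m; v ends -33 m/s.
4–5 s: v starts -33 m/s; Δx = -33·1 + ½·5·1² = -30.5 m; v ends -28 m/s.
5–11 s: v starts -28 m/s; Δx = -28·6 + ½·10·6² = 12 m; v ends 32 m/s.
x(11) = 3 + Σ Δx = -91.5 m.

-91.5 m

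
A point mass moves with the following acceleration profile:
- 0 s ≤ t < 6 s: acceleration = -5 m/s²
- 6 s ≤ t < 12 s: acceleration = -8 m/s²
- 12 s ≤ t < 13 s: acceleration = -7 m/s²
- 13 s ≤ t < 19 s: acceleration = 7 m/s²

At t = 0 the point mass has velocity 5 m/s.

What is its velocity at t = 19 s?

-38 m/s

Δv equals the area under the a-t graph; then v = v₀ + Δv.
0–6 s: -5 × 6 = -30 m/s
6–12 s: -8 × 6 = -48 m/s
12–13 s: -7 × 1 = -7 m/s
13–19 s: 7 × 6 = 42 m/s
Δv = -43 m/s, so v(19) = 5 + (-43) = -38 m/s.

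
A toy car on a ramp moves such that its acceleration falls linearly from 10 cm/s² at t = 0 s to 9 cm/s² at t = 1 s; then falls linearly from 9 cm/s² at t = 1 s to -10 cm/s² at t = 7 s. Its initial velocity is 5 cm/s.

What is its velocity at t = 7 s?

Δv equals the area under the a-t graph; then v = v₀ + Δv.
0–1 s: ½(10 + 9)(1) = 9.5 cm/s
1–7 s: ½(9 + -10)(6) = -3 cm/s
Δv = 6.5 cm/s, so v(7) = 5 + (6.5) = 11.5 cm/s.

11.5 cm/s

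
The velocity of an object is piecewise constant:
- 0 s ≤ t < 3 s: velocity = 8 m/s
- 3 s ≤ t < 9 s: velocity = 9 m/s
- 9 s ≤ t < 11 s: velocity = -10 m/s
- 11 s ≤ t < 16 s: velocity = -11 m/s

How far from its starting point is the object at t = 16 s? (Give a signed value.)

3 m

Net displacement equals the area under the velocity-time graph (areas below the axis count negative).
0–3 s: 8 × 3 = 24 m
3–9 s: 9 × 6 = 54 m
9–11 s: -10 × 2 = -20 m
11–16 s: -11 × 5 = -55 m
Net displacement = 3 m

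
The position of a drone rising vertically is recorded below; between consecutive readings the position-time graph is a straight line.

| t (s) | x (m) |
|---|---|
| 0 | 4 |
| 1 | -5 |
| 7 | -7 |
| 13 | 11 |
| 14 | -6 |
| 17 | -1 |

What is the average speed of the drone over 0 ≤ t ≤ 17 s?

Average speed = (total path length)/(elapsed time); on a piecewise-linear x-t graph the path length is Σ|Δx|.
0–1 s: |Δx| = |-5 − 4| = 9 m
1–7 s: |Δx| = |-7 − -5| = 2 m
7–13 s: |Δx| = |11 − -7| = 18 m
13–14 s: |Δx| = |-6 − 11| = 17 m
14–17 s: |Δx| = |-1 − -6| = 5 m
Total path = 51 m; average speed = 51/17 = 3 m/s.

3 m/s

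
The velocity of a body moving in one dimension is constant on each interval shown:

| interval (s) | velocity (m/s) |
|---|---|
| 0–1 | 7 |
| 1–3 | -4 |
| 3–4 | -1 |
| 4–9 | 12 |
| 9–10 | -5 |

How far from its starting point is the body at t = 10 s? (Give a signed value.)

Displacement is the signed area under the v-t curve.
0–1 s: 7 × 1 = 7 m
1–3 s: -4 × 2 = -8 m
3–4 s: -1 × 1 = -1 m
4–9 s: 12 × 5 = 60 m
9–10 s: -5 × 1 = -5 m
Net displacement = 53 m

53 m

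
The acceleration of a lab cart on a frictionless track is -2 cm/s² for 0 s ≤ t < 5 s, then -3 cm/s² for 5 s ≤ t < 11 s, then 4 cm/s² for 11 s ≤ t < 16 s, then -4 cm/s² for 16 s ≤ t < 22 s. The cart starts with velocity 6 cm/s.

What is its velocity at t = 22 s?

Δv equals the area under the a-t graph; then v = v₀ + Δv.
0–5 s: -2 × 5 = -10 cm/s
5–11 s: -3 × 6 = -18 cm/s
11–16 s: 4 × 5 = 20 cm/s
16–22 s: -4 × 6 = -24 cm/s
Δv = -32 cm/s, so v(22) = 6 + (-32) = -26 cm/s.

-26 cm/s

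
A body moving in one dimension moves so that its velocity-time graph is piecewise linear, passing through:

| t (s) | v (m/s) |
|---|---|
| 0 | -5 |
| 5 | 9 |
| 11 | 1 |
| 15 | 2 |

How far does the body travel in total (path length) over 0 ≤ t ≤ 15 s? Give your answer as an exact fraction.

769/14 m

Total distance travelled is ∫|v| dt — sum the magnitudes of each area piece.
0–5 s: v = 0 at t = 25/14 s; triangle areas 125/28 + 405/28 = 265/14 m
5–11 s: |½(9 + 1)(6)| = 30 m
11–15 s: |½(1 + 2)(4)| = 6 m
Total distance = 769/14 m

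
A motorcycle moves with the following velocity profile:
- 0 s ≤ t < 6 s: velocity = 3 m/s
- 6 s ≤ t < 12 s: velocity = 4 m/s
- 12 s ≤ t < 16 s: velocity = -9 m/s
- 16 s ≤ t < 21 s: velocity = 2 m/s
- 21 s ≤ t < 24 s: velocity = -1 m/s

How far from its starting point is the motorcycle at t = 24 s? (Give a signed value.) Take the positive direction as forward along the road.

13 m

Net displacement equals the area under the velocity-time graph (areas below the axis count negative).
0–6 s: 3 × 6 = 18 m
6–12 s: 4 × 6 = 24 m
12–16 s: -9 × 4 = -36 m
16–21 s: 2 × 5 = 10 m
21–24 s: -1 × 3 = -3 m
Net displacement = 13 m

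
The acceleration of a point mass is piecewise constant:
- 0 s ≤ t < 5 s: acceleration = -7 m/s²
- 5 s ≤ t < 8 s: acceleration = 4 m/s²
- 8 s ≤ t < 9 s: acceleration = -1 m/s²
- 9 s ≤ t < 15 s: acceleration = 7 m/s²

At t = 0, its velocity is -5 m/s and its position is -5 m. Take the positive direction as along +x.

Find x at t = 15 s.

-296 m

On each constant-a segment, Δv = aΔt and Δx = v₀Δt + ½aΔt²; chain segment to segment.
0–5 s: v starts -5 m/s; Δx = -5·5 + ½·-7·5² = -112.5 m; v ends -40 m/s.
5–8 s: v starts -40 m/s; Δx = -40·3 + ½·4·3² = -102 m; v ends -28 m/s.
8–9 s: v starts -28 m/s; Δx = -28·1 + ½·-1·1² = -28.5 m; v ends -29 m/s.
9–15 s: v starts -29 m/s; Δx = -29·6 + ½·7·6² = -48 m; v ends 13 m/s.
x(15) = -5 + Σ Δx = -296 m.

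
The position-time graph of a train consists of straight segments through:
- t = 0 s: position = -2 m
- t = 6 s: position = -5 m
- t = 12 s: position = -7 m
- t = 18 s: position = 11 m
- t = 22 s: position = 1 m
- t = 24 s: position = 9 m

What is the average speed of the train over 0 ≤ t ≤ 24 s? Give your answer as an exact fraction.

41/24 m/s

Average speed = (total path length)/(elapsed time); on a piecewise-linear x-t graph the path length is Σ|Δx|.
0–6 s: |Δx| = |-5 − -2| = 3 m
6–12 s: |Δx| = |-7 − -5| = 2 m
12–18 s: |Δx| = |11 − -7| = 18 m
18–22 s: |Δx| = |1 − 11| = 10 m
22–24 s: |Δx| = |9 − 1| = 8 m
Total path = 41 m; average speed = 41/24 = 41/24 m/s.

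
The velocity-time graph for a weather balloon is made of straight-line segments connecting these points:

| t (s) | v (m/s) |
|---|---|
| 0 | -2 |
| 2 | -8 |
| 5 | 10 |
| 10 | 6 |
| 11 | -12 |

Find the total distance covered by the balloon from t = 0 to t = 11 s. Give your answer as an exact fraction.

206/3 m

Distance (not displacement) is the total path length: add the absolute areas under v-t.
0–2 s: |½(-2 + -8)(2)| = 10 m
2–5 s: v = 0 at t = 10/3 s; triangle areas 16/3 + 25/3 = 41/3 m
5–10 s: |½(10 + 6)(5)| = 40 m
10–11 s: v = 0 at t = 31/3 s; triangle areas 1 + 4 = 5 m
Total distance = 206/3 m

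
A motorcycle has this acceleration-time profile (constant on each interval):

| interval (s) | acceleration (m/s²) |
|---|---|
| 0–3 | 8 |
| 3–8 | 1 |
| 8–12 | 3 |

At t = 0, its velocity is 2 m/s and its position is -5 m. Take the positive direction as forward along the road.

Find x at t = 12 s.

327.5 m

On each constant-a segment, Δv = aΔt and Δx = v₀Δt + ½aΔt²; chain segment to segment.
0–3 s: v starts 2 m/s; Δx = 2·3 + ½·8·3² = 42 m; v ends 26 m/s.
3–8 s: v starts 26 m/s; Δx = 26·5 + ½·1·5² = 142.5 m; v ends 31 m/s.
8–12 s: v starts 31 m/s; Δx = 31·4 + ½·3·4² = 148 m; v ends 43 m/s.
x(12) = -5 + Σ Δx = 327.5 m.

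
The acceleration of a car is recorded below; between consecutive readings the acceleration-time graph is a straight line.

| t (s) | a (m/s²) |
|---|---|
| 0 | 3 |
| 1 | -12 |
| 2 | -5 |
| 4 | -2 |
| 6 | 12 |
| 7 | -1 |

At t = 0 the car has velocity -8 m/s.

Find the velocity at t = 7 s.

Δv equals the area under the a-t graph; then v = v₀ + Δv.
0–1 s: ½(3 + -12)(1) = -4.5 m/s
1–2 s: ½(-12 + -5)(1) = -8.5 m/s
2–4 s: ½(-5 + -2)(2) = -7 m/s
4–6 s: ½(-2 + 12)(2) = 10 m/s
6–7 s: ½(12 + -1)(1) = 5.5 m/s
Δv = -4.5 m/s, so v(7) = -8 + (-4.5) = -12.5 m/s.

-12.5 m/s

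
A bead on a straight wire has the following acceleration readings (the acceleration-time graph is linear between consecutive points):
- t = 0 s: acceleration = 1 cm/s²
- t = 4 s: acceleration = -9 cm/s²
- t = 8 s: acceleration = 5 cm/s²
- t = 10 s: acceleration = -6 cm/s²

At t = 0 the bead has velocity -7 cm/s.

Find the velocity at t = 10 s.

Δv equals the area under the a-t graph; then v = v₀ + Δv.
0–4 s: ½(1 + -9)(4) = -16 cm/s
4–8 s: ½(-9 + 5)(4) = -8 cm/s
8–10 s: ½(5 + -6)(2) = -1 cm/s
Δv = -25 cm/s, so v(10) = -7 + (-25) = -32 cm/s.

-32 cm/s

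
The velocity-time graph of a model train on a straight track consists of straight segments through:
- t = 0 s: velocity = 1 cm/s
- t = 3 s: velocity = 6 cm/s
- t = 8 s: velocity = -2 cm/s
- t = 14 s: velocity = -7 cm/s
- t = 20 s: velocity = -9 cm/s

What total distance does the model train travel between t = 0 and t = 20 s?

98 cm

Total distance travelled is ∫|v| dt — sum the magnitudes of each area piece.
0–3 s: |½(1 + 6)(3)| = 10.5 cm
3–8 s: v = 0 at t = 6.75 s; triangle areas 11.25 + 1.25 = 12.5 cm
8–14 s: |½(-2 + -7)(6)| = 27 cm
14–20 s: |½(-7 + -9)(6)| = 48 cm
Total distance = 98 cm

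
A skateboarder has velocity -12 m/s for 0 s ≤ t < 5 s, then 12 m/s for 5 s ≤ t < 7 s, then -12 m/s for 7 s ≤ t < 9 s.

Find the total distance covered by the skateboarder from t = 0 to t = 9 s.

108 m

Total distance travelled is ∫|v| dt — sum the magnitudes of each area piece.
0–5 s: |-12| × 5 = 60 m
5–7 s: |12| × 2 = 24 m
7–9 s: |-12| × 2 = 24 m
Total distance = 108 m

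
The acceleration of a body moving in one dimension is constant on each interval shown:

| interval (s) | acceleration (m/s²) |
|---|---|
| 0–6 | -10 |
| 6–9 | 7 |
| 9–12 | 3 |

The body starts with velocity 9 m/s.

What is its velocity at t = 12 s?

-21 m/s

Δv equals the area under the a-t graph; then v = v₀ + Δv.
0–6 s: -10 × 6 = -60 m/s
6–9 s: 7 × 3 = 21 m/s
9–12 s: 3 × 3 = 9 m/s
Δv = -30 m/s, so v(12) = 9 + (-30) = -21 m/s.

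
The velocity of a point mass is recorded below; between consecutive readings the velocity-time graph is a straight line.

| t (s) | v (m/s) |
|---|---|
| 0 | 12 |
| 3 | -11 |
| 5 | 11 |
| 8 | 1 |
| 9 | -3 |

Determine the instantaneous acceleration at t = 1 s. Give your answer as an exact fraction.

-23/3 m/s²

Acceleration is the slope of the v-t graph on 0–3 s: (-11 − 12)/(3 − 0) = -23/3 m/s².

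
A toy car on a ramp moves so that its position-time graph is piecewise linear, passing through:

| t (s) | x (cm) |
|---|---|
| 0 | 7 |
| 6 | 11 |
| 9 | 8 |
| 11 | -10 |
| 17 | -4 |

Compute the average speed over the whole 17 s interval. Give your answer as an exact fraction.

31/17 cm/s

Average speed = (total path length)/(elapsed time); on a piecewise-linear x-t graph the path length is Σ|Δx|.
0–6 s: |Δx| = |11 − 7| = 4 cm
6–9 s: |Δx| = |8 − 11| = 3 cm
9–11 s: |Δx| = |-10 − 8| = 18 cm
11–17 s: |Δx| = |-4 − -10| = 6 cm
Total path = 31 cm; average speed = 31/17 = 31/17 cm/s.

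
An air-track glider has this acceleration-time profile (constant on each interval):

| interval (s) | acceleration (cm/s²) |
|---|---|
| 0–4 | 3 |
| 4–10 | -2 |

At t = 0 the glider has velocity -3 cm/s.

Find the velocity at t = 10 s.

Δv equals the area under the a-t graph; then v = v₀ + Δv.
0–4 s: 3 × 4 = 12 cm/s
4–10 s: -2 × 6 = -12 cm/s
Δv = 0 cm/s, so v(10) = -3 + (0) = -3 cm/s.

-3 cm/s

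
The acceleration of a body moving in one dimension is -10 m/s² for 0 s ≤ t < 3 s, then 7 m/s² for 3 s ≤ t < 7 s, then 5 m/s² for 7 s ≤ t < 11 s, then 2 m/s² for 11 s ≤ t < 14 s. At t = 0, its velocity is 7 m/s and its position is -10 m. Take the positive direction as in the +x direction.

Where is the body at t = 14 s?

74 m

On each constant-a segment, Δv = aΔt and Δx = v₀Δt + ½aΔt²; chain segment to segment.
0–3 s: v starts 7 m/s; Δx = 7·3 + ½·-10·3² = -24 m; v ends -23 m/s.
3–7 s: v starts -23 m/s; Δx = -23·4 + ½·7·4² = -36 m; v ends 5 m/s.
7–11 s: v starts 5 m/s; Δx = 5·4 + ½·5·4² = 60 m; v ends 25 m/s.
11–14 s: v starts 25 m/s; Δx = 25·3 + ½·2·3² = 84 m; v ends 31 m/s.
x(14) = -10 + Σ Δx = 74 m.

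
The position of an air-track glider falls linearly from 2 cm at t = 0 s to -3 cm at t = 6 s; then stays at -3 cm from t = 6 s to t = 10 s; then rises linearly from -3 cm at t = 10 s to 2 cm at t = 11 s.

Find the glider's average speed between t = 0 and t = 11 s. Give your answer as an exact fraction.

10/11 cm/s

Average speed = (total path length)/(elapsed time); on a piecewise-linear x-t graph the path length is Σ|Δx|.
0–6 s: |Δx| = |-3 − 2| = 5 cm
6–10 s: |Δx| = |-3 − -3| = 0 cm
10–11 s: |Δx| = |2 − -3| = 5 cm
Total path = 10 cm; average speed = 10/11 = 10/11 cm/s.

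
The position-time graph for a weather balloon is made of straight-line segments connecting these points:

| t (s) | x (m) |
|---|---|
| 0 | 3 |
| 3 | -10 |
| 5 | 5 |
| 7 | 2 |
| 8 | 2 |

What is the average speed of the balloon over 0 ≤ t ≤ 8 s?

Average speed = (total path length)/(elapsed time); on a piecewise-linear x-t graph the path length is Σ|Δx|.
0–3 s: |Δx| = |-10 − 3| = 13 m
3–5 s: |Δx| = |5 − -10| = 15 m
5–7 s: |Δx| = |2 − 5| = 3 m
7–8 s: |Δx| = |2 − 2| = 0 m
Total path = 31 m; average speed = 31/8 = 3.875 m/s.

3.875 m/s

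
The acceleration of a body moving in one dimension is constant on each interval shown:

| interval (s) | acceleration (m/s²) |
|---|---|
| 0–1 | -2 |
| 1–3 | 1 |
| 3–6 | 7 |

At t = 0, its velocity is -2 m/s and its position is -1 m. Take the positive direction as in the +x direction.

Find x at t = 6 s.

On each constant-a segment, Δv = aΔt and Δx = v₀Δt + ½aΔt²; chain segment to segment.
0–1 s: v starts -2 m/s; Δx = -2·1 + ½·-2·1² = -3 m; v ends -4 m/s.
1–3 s: v starts -4 m/s; Δx = -4·2 + ½·1·2² = -6 m; v ends -2 m/s.
3–6 s: v starts -2 m/s; Δx = -2·3 + ½·7·3² = 25.5 m; v ends 19 m/s.
x(6) = -1 + Σ Δx = 15.5 m.

15.5 m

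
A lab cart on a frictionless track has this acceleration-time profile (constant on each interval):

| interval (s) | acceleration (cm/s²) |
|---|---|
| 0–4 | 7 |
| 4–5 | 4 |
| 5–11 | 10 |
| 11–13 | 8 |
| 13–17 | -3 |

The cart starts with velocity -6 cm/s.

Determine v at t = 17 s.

Δv equals the area under the a-t graph; then v = v₀ + Δv.
0–4 s: 7 × 4 = 28 cm/s
4–5 s: 4 × 1 = 4 cm/s
5–11 s: 10 × 6 = 60 cm/s
11–13 s: 8 × 2 = 16 cm/s
13–17 s: -3 × 4 = -12 cm/s
Δv = 96 cm/s, so v(17) = -6 + (96) = 90 cm/s.

90 cm/s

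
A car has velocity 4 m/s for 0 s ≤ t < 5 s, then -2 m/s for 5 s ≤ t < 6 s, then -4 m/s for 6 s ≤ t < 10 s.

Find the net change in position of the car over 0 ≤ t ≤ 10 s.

2 m

Net displacement equals the area under the velocity-time graph (areas below the axis count negative).
0–5 s: 4 × 5 = 20 m
5–6 s: -2 × 1 = -2 m
6–10 s: -4 × 4 = -16 m
Net displacement = 2 m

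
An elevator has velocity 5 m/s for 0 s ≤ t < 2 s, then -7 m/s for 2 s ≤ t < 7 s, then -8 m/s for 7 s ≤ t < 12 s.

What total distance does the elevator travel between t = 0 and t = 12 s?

Distance (not displacement) is the total path length: add the absolute areas under v-t.
0–2 s: |5| × 2 = 10 m
2–7 s: |-7| × 5 = 35 m
7–12 s: |-8| × 5 = 40 m
Total distance = 85 m

85 m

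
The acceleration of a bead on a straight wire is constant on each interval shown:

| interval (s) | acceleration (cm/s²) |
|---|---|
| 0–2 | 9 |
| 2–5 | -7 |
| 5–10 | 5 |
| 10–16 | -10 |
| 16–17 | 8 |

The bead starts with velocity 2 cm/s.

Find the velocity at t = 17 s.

Δv equals the area under the a-t graph; then v = v₀ + Δv.
0–2 s: 9 × 2 = 18 cm/s
2–5 s: -7 × 3 = -21 cm/s
5–10 s: 5 × 5 = 25 cm/s
10–16 s: -10 × 6 = -60 cm/s
16–17 s: 8 × 1 = 8 cm/s
Δv = -30 cm/s, so v(17) = 2 + (-30) = -28 cm/s.

-28 cm/s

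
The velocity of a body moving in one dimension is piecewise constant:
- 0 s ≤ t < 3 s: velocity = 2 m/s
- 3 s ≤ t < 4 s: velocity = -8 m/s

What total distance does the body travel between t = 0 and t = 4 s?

Total distance travelled is ∫|v| dt — sum the magnitudes of each area piece.
0–3 s: |2| × 3 = 6 m
3–4 s: |-8| × 1 = 8 m
Total distance = 14 m

14 m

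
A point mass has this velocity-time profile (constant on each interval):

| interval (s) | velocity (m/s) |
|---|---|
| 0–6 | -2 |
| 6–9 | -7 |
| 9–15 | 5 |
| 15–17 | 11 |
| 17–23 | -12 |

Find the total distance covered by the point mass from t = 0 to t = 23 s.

157 m

Distance (not displacement) is the total path length: add the absolute areas under v-t.
0–6 s: |-2| × 6 = 12 m
6–9 s: |-7| × 3 = 21 m
9–15 s: |5| × 6 = 30 m
15–17 s: |11| × 2 = 22 m
17–23 s: |-12| × 6 = 72 m
Total distance = 157 m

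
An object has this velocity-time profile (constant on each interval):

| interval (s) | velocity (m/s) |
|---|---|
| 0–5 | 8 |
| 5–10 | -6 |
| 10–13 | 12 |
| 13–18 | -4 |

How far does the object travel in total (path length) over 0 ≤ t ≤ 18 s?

126 m

Distance (not displacement) is the total path length: add the absolute areas under v-t.
0–5 s: |8| × 5 = 40 m
5–10 s: |-6| × 5 = 30 m
10–13 s: |12| × 3 = 36 m
13–18 s: |-4| × 5 = 20 m
Total distance = 126 m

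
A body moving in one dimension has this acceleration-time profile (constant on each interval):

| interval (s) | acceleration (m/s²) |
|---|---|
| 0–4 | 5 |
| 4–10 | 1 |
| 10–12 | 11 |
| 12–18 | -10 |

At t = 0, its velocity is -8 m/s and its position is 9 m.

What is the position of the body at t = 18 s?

On each constant-a segment, Δv = aΔt and Δx = v₀Δt + ½aΔt²; chain segment to segment.
0–4 s: v starts -8 m/s; Δx = -8·4 + ½·5·4² = 8 m; v ends 12 m/s.
4–10 s: v starts 12 m/s; Δx = 12·6 + ½·1·6² = 90 m; v ends 18 m/s.
10–12 s: v starts 18 m/s; Δx = 18·2 + ½·11·2² = 58 m; v ends 40 m/s.
12–18 s: v starts 40 m/s; Δx = 40·6 + ½·-10·6² = 60 m; v ends -20 m/s.
x(18) = 9 + Σ Δx = 225 m.

225 m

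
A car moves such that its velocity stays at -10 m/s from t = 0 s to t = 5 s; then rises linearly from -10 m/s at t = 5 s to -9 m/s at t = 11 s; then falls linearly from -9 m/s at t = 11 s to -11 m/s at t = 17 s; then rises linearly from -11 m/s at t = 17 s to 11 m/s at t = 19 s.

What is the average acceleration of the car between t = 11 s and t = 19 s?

Average acceleration = Δv/Δt = (11 − -9)/(19 − 11) = 2.5 m/s².

2.5 m/s²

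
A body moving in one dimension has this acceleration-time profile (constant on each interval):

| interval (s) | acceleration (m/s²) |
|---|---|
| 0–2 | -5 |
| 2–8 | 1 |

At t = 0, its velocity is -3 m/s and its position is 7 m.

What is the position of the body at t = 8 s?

On each constant-a segment, Δv = aΔt and Δx = v₀Δt + ½aΔt²; chain segment to segment.
0–2 s: v starts -3 m/s; Δx = -3·2 + ½·-5·2² = -16 m; v ends -13 m/s.
2–8 s: v starts -13 m/s; Δx = -13·6 + ½·1·6² = -60 m; v ends -7 m/s.
x(8) = 7 + Σ Δx = -69 m.

-69 m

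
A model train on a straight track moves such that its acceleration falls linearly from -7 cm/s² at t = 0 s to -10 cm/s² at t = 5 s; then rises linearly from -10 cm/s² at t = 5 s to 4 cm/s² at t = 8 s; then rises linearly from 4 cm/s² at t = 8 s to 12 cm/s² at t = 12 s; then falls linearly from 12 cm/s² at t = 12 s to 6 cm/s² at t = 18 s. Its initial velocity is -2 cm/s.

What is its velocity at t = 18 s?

Δv equals the area under the a-t graph; then v = v₀ + Δv.
0–5 s: ½(-7 + -10)(5) = -42.5 cm/s
5–8 s: ½(-10 + 4)(3) = -9 cm/s
8–12 s: ½(4 + 12)(4) = 32 cm/s
12–18 s: ½(12 + 6)(6) = 54 cm/s
Δv = 34.5 cm/s, so v(18) = -2 + (34.5) = 32.5 cm/s.

32.5 cm/s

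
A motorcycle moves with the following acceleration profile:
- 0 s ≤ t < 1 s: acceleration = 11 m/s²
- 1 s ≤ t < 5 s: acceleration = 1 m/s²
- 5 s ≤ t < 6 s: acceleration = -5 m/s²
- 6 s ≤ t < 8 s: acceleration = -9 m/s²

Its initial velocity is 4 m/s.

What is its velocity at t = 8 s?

Δv equals the area under the a-t graph; then v = v₀ + Δv.
0–1 s: 11 × 1 = 11 m/s
1–5 s: 1 × 4 = 4 m/s
5–6 s: -5 × 1 = -5 m/s
6–8 s: -9 × 2 = -18 m/s
Δv = -8 m/s, so v(8) = 4 + (-8) = -4 m/s.

-4 m/s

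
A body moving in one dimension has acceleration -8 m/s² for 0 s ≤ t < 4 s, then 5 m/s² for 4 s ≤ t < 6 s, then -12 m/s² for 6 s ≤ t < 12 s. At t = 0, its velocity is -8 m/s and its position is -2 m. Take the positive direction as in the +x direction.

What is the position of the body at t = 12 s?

On each constant-a segment, Δv = aΔt and Δx = v₀Δt + ½aΔt²; chain segment to segment.
0–4 s: v starts -8 m/s; Δx = -8·4 + ½·-8·4² = -96 m; v ends -40 m/s.
4–6 s: v starts -40 m/s; Δx = -40·2 + ½·5·2² = -70 m; v ends -30 m/s.
6–12 s: v starts -30 m/s; Δx = -30·6 + ½·-12·6² = -396 m; v ends -102 m/s.
x(12) = -2 + Σ Δx = -564 m.

-564 m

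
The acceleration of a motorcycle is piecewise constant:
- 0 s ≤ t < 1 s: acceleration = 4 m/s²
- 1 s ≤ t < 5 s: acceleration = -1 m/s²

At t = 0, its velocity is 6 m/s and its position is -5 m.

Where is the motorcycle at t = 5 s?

35 m

On each constant-a segment, Δv = aΔt and Δx = v₀Δt + ½aΔt²; chain segment to segment.
0–1 s: v starts 6 m/s; Δx = 6·1 + ½·4·1² = 8 m; v ends 10 m/s.
1–5 s: v starts 10 m/s; Δx = 10·4 + ½·-1·4² = 32 m; v ends 6 m/s.
x(5) = -5 + Σ Δx = 35 m.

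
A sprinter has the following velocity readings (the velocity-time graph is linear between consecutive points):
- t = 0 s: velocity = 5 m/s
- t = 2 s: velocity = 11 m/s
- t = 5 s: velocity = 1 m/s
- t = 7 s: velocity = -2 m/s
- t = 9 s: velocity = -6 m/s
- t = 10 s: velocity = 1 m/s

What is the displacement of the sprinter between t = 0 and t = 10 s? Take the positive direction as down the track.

Displacement is the signed area under the v-t curve.
0–2 s: ½(5 + 11)(2) = 16 m
2–5 s: ½(11 + 1)(3) = 18 m
5–7 s: ½(1 + -2)(2) = -1 m
7–9 s: ½(-2 + -6)(2) = -8 m
9–10 s: ½(-6 + 1)(1) = -2.5 m
Net displacement = 22.5 m

22.5 m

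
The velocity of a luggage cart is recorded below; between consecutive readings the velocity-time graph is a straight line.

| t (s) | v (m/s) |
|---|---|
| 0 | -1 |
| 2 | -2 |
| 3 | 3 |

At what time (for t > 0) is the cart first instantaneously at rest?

v changes sign on 2–3 s (from -2 to 3); the graph is linear there, so v = 0 at t = 2 + (2)·(3 − 2)/(3 − -2) = 2.4 s.

t = 2.4 s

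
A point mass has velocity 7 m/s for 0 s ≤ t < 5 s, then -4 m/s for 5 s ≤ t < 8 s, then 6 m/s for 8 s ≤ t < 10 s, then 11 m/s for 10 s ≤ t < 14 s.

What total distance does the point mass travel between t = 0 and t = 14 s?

103 m

Total distance travelled is ∫|v| dt — sum the magnitudes of each area piece.
0–5 s: |7| × 5 = 35 m
5–8 s: |-4| × 3 = 12 m
8–10 s: |6| × 2 = 12 m
10–14 s: |11| × 4 = 44 m
Total distance = 103 m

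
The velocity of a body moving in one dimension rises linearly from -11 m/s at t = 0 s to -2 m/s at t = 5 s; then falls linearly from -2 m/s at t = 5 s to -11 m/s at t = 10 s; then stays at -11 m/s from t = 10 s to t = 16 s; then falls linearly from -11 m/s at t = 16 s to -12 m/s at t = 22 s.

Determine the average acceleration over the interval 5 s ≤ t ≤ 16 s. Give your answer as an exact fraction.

-9/11 m/s²

Average acceleration = Δv/Δt = (-11 − -2)/(16 − 5) = -9/11 m/s².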